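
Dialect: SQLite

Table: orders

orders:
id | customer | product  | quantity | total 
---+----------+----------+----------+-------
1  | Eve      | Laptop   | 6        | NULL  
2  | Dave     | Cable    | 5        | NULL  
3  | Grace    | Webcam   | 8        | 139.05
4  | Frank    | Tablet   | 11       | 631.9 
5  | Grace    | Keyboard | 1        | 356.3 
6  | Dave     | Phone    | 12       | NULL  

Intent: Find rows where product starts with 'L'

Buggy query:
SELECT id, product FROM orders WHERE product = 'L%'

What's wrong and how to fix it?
Bug: Wildcards only work with LIKE; '=' treats '%' as a literal character

Fix: Replace '=' with LIKE so 'L%' is treated as a pattern

Corrected query:
SELECT id, product FROM orders WHERE product LIKE 'L%'

Result:
id | product
---+--------
1  | Laptop 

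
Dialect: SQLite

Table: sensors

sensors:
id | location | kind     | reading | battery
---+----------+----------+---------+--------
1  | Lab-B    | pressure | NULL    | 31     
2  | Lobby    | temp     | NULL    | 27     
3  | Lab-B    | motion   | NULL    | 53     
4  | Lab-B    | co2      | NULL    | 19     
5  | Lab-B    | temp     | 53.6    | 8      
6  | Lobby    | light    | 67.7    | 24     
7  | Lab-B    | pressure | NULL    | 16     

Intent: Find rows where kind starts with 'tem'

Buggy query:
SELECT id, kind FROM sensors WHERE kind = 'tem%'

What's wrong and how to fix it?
Bug: Wildcards only work with LIKE; '=' treats '%' as a literal character

Fix: Replace '=' with LIKE so 'tem%' is treated as a pattern

Corrected query:
SELECT id, kind FROM sensors WHERE kind LIKE 'tem%'

Result:
id | kind
---+-----
2  | temp
5  | temp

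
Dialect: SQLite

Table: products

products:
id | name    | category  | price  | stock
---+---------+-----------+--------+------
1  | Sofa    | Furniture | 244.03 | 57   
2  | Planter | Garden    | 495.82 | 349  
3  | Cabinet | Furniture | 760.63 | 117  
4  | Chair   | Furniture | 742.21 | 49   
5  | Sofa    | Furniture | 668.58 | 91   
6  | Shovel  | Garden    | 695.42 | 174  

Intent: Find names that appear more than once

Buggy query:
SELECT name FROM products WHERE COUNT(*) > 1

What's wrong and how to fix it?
Bug: WHERE can't reference COUNT(*); aggregates are computed after WHERE

Fix: GROUP BY name, then filter groups with HAVING COUNT(*) > 1

Corrected query:
SELECT name FROM products GROUP BY name HAVING COUNT(*) > 1

Result:
name
----
Sofa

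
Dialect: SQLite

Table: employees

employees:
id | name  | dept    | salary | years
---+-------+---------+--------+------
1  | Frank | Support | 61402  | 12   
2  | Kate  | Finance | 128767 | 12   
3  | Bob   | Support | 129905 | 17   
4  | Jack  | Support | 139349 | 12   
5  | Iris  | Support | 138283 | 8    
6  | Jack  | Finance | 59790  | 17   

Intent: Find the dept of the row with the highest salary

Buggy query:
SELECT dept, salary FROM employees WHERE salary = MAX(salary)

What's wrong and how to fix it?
Bug: WHERE is evaluated per row; an aggregate over the whole table isn't defined there

Fix: Wrap MAX in a scalar subquery so WHERE compares against a single value

Corrected query:
SELECT dept, salary FROM employees WHERE salary = (SELECT MAX(salary) FROM employees)

Result:
dept    | salary
--------+-------
Support | 139349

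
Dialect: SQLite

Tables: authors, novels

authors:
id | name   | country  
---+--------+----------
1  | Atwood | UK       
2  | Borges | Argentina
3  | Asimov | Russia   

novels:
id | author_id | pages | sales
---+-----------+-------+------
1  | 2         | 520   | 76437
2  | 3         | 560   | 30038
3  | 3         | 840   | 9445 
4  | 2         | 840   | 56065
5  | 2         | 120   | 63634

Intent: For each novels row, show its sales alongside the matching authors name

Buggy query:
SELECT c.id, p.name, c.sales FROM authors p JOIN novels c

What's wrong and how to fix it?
Bug: Missing join condition: each novels row is matched to all authors rows instead of just its own

Fix: Add ON c.author_id = p.id to the JOIN

Corrected query:
SELECT c.id, p.name, c.sales FROM authors p JOIN novels c ON c.author_id = p.id

Result:
id | name   | sales
---+--------+------
1  | Borges | 76437
2  | Asimov | 30038
3  | Asimov | 9445 
4  | Borges | 56065
5  | Borges | 63634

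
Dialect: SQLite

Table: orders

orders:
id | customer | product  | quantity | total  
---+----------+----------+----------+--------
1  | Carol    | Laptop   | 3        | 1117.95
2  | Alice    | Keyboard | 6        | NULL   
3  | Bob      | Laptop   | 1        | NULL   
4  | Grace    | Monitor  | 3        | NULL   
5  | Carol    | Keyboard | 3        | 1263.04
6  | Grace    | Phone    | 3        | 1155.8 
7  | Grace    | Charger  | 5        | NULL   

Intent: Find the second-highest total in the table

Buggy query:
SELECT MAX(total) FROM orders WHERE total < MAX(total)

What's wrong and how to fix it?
Bug: The inner MAX is an aggregate inside WHERE, which is not allowed

Fix: Put the inner MAX in a scalar subquery

Corrected query:
SELECT MAX(total) FROM orders WHERE total < (SELECT MAX(total) FROM orders)

Result:
MAX(total)
----------
1155.8    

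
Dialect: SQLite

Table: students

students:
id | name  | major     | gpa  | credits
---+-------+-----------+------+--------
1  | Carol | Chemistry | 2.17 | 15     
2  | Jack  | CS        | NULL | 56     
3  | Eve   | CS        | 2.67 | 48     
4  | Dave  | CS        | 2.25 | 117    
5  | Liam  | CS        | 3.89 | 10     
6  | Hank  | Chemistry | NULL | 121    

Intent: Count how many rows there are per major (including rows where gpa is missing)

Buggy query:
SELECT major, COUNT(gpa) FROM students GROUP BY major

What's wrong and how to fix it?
Bug: COUNT(column) counts non-NULL values only; rows with NULL gpa aren't counted

Fix: Replace COUNT(gpa) with COUNT(*)

Corrected query:
SELECT major, COUNT(*) FROM students GROUP BY major

Result:
major     | COUNT(*)
----------+---------
CS        | 4       
Chemistry | 2       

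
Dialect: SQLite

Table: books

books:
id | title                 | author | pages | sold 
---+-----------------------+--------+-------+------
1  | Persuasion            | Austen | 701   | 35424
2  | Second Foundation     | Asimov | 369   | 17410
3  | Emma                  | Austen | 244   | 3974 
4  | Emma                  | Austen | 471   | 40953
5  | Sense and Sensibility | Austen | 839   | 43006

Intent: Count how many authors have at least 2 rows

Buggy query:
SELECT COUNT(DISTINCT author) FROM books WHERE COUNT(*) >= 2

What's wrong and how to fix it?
Bug: COUNT(*) cannot appear in WHERE; the per-group count doesn't exist yet

Fix: Use a subquery that GROUPs and filters with HAVING, then count its rows

Corrected query:
SELECT COUNT(*) FROM (SELECT author FROM books GROUP BY author HAVING COUNT(*) >= 2)

Result:
COUNT(*)
--------
1       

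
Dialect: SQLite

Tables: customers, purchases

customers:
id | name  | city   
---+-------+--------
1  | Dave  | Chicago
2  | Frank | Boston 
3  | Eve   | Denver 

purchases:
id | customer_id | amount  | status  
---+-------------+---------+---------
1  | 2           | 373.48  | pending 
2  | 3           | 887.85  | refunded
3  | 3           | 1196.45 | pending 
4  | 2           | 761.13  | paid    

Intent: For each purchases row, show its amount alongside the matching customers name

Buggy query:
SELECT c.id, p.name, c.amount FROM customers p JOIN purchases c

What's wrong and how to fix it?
Bug: Missing join condition: each purchases row is matched to all customers rows instead of just its own

Fix: Specify the join condition linking the foreign key to the parent id

Corrected query:
SELECT c.id, p.name, c.amount FROM customers p JOIN purchases c ON c.customer_id = p.id

Result:
id | name  | amount 
---+-------+--------
1  | Frank | 373.48 
2  | Eve   | 887.85 
3  | Eve   | 1196.45
4  | Frank | 761.13 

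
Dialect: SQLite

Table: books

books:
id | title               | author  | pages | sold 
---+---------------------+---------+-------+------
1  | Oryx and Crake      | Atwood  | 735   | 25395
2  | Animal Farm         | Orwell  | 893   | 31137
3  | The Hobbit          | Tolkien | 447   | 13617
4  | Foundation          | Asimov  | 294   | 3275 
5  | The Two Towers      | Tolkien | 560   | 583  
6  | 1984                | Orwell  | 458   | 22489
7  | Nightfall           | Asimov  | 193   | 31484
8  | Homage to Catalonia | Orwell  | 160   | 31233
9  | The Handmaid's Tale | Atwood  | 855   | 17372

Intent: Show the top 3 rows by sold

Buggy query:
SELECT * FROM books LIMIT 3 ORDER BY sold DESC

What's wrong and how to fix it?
Bug: LIMIT must come after ORDER BY

Fix: Swap the clauses: ORDER BY first, then LIMIT

Corrected query:
SELECT * FROM books ORDER BY sold DESC LIMIT 3

Result:
id | title               | author | pages | sold 
---+---------------------+--------+-------+------
7  | Nightfall           | Asimov | 193   | 31484
8  | Homage to Catalonia | Orwell | 160   | 31233
2  | Animal Farm         | Orwell | 893   | 31137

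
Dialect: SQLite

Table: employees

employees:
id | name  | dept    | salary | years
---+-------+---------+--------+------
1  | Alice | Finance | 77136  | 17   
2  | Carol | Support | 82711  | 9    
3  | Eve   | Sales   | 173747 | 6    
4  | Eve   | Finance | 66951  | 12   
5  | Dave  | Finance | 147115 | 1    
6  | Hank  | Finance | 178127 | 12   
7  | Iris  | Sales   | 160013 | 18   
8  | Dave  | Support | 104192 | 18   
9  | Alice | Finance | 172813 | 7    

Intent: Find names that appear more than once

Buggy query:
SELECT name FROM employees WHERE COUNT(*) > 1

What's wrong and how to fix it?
Bug: COUNT(*) is an aggregate and cannot be used in WHERE

Fix: Group first, then use HAVING for the count condition

Corrected query:
SELECT name FROM employees GROUP BY name HAVING COUNT(*) > 1

Result:
name 
-----
Alice
Dave 
Eve  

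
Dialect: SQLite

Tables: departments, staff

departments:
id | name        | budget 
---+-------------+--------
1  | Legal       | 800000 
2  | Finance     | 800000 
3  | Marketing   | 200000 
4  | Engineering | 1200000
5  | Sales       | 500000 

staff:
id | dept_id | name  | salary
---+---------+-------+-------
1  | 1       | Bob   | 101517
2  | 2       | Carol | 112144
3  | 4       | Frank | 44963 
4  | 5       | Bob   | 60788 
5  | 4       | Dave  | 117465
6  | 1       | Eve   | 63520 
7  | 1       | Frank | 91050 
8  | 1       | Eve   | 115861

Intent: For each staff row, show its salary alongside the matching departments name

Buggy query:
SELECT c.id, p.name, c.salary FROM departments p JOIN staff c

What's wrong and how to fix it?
Bug: Missing join condition: each staff row is matched to all departments rows instead of just its own

Fix: Specify the join condition linking the foreign key to the parent id

Corrected query:
SELECT c.id, p.name, c.salary FROM departments p JOIN staff c ON c.dept_id = p.id

Result:
id | name        | salary
---+-------------+-------
1  | Legal       | 101517
2  | Finance     | 112144
3  | Engineering | 44963 
4  | Sales       | 60788 
5  | Engineering | 117465
6  | Legal       | 63520 
7  | Legal       | 91050 
8  | Legal       | 115861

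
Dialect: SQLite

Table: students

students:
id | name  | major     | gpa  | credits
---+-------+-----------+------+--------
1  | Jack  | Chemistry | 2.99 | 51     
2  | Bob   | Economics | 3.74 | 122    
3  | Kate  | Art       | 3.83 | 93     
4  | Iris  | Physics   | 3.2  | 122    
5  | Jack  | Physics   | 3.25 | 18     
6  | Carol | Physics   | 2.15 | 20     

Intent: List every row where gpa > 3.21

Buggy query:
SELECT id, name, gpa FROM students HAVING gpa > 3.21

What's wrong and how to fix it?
Bug: HAVING filters the output of aggregation, but this query has no GROUP BY and no aggregate functions, so SQLite rejects it (HAVING clause on a non-aggregate query); the condition here is per row

Fix: Use WHERE for row-level filtering

Corrected query:
SELECT id, name, gpa FROM students WHERE gpa > 3.21

Result:
id | name | gpa 
---+------+-----
2  | Bob  | 3.74
3  | Kate | 3.83
5  | Jack | 3.25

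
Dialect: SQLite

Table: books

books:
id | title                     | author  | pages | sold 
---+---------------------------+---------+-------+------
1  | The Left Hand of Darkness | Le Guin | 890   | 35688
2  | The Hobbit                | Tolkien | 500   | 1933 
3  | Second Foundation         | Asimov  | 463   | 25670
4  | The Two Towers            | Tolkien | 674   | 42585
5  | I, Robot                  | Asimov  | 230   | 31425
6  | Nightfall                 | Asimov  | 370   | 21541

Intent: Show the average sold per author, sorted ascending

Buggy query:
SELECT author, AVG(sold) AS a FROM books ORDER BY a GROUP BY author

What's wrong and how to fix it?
Bug: ORDER BY appears before GROUP BY; SQL clause order requires GROUP BY first

Fix: Reorder: SELECT … FROM … GROUP BY … ORDER BY …

Corrected query:
SELECT author, AVG(sold) AS a FROM books GROUP BY author ORDER BY a

Result:
author  | a    
--------+------
Tolkien | 22259
Asimov  | 26212
Le Guin | 35688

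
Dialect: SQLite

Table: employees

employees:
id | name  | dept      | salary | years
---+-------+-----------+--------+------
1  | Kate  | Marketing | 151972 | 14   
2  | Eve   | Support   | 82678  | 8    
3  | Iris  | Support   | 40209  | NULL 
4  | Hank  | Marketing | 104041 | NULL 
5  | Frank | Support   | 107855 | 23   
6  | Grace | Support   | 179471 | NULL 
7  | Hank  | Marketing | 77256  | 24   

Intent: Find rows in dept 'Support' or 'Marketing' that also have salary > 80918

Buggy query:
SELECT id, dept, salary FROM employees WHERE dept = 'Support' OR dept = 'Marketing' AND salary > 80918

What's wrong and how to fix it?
Bug: Without parentheses, AND is evaluated before OR, so the salary filter only applies to the 'Marketing' branch

Fix: Group the OR with parentheses (or use IN), then AND the threshold

Corrected query:
SELECT id, dept, salary FROM employees WHERE (dept = 'Support' OR dept = 'Marketing') AND salary > 80918

Result:
id | dept      | salary
---+-----------+-------
1  | Marketing | 151972
2  | Support   | 82678 
4  | Marketing | 104041
5  | Support   | 107855
6  | Support   | 179471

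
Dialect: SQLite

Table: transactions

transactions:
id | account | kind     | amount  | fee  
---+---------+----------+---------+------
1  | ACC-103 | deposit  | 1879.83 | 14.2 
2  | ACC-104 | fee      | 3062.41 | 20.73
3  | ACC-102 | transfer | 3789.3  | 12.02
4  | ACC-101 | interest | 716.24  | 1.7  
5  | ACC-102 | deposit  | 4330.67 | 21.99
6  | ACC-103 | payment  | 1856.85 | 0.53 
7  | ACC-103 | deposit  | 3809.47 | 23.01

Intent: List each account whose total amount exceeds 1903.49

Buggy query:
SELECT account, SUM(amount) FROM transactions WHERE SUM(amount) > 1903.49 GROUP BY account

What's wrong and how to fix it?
Bug: WHERE runs before GROUP BY, so aggregates aren't available there

Fix: Use HAVING (which filters groups after aggregation) instead of WHERE

Corrected query:
SELECT account, SUM(amount) FROM transactions GROUP BY account HAVING SUM(amount) > 1903.49

Result:
account | SUM(amount)
--------+------------
ACC-102 | 8119.97    
ACC-103 | 7546.15    
ACC-104 | 3062.41    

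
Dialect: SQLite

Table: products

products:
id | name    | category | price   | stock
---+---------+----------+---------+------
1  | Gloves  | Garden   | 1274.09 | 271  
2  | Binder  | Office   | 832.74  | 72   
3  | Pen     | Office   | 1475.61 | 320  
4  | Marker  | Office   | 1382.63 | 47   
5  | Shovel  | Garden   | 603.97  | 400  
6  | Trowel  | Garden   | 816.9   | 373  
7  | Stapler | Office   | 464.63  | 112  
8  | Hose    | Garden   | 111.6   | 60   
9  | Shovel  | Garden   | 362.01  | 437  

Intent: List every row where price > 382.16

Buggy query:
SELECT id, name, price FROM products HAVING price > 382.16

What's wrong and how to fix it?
Bug: This is a non-aggregate query (no GROUP BY, no aggregates), so in SQLite the HAVING clause is invalid here; a row-level condition belongs in WHERE

Fix: Use WHERE for row-level filtering

Corrected query:
SELECT id, name, price FROM products WHERE price > 382.16

Result:
id | name    | price  
---+---------+--------
1  | Gloves  | 1274.09
2  | Binder  | 832.74 
3  | Pen     | 1475.61
4  | Marker  | 1382.63
5  | Shovel  | 603.97 
6  | Trowel  | 816.9  
7  | Stapler | 464.63 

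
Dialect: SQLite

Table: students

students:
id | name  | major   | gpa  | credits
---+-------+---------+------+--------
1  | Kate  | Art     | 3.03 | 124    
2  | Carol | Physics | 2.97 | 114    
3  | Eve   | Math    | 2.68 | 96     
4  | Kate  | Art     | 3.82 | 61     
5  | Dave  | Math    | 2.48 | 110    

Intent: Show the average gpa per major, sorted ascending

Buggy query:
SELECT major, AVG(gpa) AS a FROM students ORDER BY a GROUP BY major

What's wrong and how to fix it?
Bug: GROUP BY must precede ORDER BY

Fix: Reorder: SELECT … FROM … GROUP BY … ORDER BY …

Corrected query:
SELECT major, AVG(gpa) AS a FROM students GROUP BY major ORDER BY a

Result:
major   | a    
--------+------
Math    | 2.58 
Physics | 2.97 
Art     | 3.425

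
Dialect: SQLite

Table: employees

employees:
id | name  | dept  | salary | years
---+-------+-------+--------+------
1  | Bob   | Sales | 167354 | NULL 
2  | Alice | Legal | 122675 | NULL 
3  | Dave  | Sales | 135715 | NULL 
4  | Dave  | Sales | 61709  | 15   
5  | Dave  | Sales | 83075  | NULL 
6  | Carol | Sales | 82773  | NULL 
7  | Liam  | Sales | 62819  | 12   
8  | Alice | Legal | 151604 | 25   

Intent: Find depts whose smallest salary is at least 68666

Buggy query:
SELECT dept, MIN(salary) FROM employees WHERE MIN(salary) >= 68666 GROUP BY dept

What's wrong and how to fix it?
Bug: MIN() in WHERE is a misuse of aggregate

Fix: Use HAVING for the per-group MIN condition

Corrected query:
SELECT dept, MIN(salary) FROM employees GROUP BY dept HAVING MIN(salary) >= 68666

Result:
dept  | MIN(salary)
------+------------
Legal | 122675     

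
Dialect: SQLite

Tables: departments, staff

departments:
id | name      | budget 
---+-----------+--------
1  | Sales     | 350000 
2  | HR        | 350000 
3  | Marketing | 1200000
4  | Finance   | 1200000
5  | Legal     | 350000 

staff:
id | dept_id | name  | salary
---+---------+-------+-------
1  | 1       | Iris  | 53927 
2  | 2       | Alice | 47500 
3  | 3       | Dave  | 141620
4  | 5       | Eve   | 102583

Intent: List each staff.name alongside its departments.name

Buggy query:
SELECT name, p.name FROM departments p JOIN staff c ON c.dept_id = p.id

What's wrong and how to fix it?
Bug: 'name' exists in both joined tables, so the database can't tell which one is meant

Fix: Prefix ambiguous columns with the table alias

Corrected query:
SELECT c.name, p.name FROM departments p JOIN staff c ON c.dept_id = p.id

Result:
name  | name     
------+----------
Iris  | Sales    
Alice | HR       
Dave  | Marketing
Eve   | Legal    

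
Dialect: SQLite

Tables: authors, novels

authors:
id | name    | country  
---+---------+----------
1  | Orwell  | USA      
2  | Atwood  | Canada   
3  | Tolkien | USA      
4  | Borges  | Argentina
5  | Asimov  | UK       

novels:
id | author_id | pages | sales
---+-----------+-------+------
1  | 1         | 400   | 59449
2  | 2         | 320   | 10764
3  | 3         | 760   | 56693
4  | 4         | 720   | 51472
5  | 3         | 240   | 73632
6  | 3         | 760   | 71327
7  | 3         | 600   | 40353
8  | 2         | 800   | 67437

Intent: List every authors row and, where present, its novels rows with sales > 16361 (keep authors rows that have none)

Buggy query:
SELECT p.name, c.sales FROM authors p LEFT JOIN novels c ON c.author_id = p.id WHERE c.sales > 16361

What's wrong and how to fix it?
Bug: A WHERE condition on the right-hand table after LEFT JOIN drops unmatched parents

Fix: Put 'c.sales > 16361' in the JOIN's ON clause instead of WHERE

Corrected query:
SELECT p.name, c.sales FROM authors p LEFT JOIN novels c ON c.author_id = p.id AND c.sales > 16361

Result:
name    | sales
--------+------
Orwell  | 59449
Atwood  | 67437
Tolkien | 40353
Tolkien | 56693
Tolkien | 71327
Tolkien | 73632
Borges  | 51472
Asimov  | NULL 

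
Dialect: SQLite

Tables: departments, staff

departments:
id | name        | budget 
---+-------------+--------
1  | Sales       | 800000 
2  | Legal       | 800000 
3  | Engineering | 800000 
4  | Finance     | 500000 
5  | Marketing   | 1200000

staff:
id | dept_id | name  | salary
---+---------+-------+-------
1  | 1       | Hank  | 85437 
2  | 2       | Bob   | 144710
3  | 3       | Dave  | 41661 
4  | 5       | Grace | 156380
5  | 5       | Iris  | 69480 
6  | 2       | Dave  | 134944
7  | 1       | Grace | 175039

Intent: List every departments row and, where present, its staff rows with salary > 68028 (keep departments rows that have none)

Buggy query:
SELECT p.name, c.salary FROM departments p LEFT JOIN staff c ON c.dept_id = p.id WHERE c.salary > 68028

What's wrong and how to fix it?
Bug: Filtering c.salary in WHERE discards the NULL rows produced by LEFT JOIN, turning it into an inner join

Fix: Put 'c.salary > 68028' in the JOIN's ON clause instead of WHERE

Corrected query:
SELECT p.name, c.salary FROM departments p LEFT JOIN staff c ON c.dept_id = p.id AND c.salary > 68028

Result:
name        | salary
------------+-------
Sales       | 85437 
Sales       | 175039
Legal       | 134944
Legal       | 144710
Engineering | NULL  
Finance     | NULL  
Marketing   | 69480 
Marketing   | 156380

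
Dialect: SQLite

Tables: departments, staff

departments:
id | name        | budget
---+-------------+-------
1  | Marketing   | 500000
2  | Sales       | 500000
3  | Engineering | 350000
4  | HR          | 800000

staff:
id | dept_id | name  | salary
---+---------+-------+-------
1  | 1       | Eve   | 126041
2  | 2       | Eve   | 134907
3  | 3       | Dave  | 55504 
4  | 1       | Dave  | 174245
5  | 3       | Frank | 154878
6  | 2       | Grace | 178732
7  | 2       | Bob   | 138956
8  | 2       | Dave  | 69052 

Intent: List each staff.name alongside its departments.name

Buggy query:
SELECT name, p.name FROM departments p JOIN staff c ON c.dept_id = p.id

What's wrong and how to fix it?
Bug: 'name' exists in both joined tables, so the database can't tell which one is meant

Fix: Prefix ambiguous columns with the table alias

Corrected query:
SELECT c.name, p.name FROM departments p JOIN staff c ON c.dept_id = p.id

Result:
name  | name       
------+------------
Eve   | Marketing  
Eve   | Sales      
Dave  | Engineering
Dave  | Marketing  
Frank | Engineering
Grace | Sales      
Bob   | Sales      
Dave  | Sales      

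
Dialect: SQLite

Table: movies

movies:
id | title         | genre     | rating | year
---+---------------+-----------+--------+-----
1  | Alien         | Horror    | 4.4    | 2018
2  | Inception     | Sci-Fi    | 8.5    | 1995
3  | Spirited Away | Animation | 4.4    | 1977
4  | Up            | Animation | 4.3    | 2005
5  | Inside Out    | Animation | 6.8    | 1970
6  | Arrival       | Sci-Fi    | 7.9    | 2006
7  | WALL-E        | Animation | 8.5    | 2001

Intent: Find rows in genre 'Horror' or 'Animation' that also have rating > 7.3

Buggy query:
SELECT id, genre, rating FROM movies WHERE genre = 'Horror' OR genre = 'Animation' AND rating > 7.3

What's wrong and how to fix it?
Bug: Without parentheses, AND is evaluated before OR, so the rating filter only applies to the 'Animation' branch

Fix: Group the OR with parentheses (or use IN), then AND the threshold

Corrected query:
SELECT id, genre, rating FROM movies WHERE (genre = 'Horror' OR genre = 'Animation') AND rating > 7.3

Result:
id | genre     | rating
---+-----------+-------
7  | Animation | 8.5   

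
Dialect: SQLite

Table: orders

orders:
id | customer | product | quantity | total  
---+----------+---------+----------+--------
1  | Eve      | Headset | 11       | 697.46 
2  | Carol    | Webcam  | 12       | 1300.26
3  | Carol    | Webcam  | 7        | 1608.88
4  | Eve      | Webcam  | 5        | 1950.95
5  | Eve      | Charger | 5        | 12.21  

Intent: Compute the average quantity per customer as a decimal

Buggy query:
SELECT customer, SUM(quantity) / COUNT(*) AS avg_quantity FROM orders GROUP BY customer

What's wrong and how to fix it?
Bug: SUM(quantity) and COUNT(*) are both integers; the division truncates the fractional part

Fix: Cast one side to REAL so the division keeps the fractional part

Corrected query:
SELECT customer, SUM(quantity) * 1.0 / COUNT(*) AS avg_quantity FROM orders GROUP BY customer

Result:
customer | avg_quantity
---------+-------------
Carol    | 9.5         
Eve      | 7           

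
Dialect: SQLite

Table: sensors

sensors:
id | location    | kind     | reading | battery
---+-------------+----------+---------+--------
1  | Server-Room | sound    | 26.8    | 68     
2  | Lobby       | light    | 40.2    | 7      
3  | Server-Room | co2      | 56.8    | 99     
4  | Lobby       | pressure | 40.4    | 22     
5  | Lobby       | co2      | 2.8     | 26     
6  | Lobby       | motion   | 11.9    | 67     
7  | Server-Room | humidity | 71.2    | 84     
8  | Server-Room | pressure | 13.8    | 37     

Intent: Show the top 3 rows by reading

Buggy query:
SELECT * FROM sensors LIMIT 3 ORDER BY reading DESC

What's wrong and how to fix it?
Bug: ORDER BY cannot follow LIMIT; LIMIT is the final clause

Fix: Sort with ORDER BY, then apply LIMIT

Corrected query:
SELECT * FROM sensors ORDER BY reading DESC LIMIT 3

Result:
id | location    | kind     | reading | battery
---+-------------+----------+---------+--------
7  | Server-Room | humidity | 71.2    | 84     
3  | Server-Room | co2      | 56.8    | 99     
4  | Lobby       | pressure | 40.4    | 22     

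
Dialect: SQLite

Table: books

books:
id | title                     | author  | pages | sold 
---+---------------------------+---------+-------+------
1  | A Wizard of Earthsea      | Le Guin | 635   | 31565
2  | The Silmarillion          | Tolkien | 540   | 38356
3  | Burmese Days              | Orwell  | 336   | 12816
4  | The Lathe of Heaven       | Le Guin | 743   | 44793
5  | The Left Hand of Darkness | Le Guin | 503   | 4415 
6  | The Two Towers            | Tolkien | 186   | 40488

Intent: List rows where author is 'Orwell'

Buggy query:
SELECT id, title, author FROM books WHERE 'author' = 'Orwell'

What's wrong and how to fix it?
Bug: 'author' in single quotes is a string literal, not the column; the comparison is literal-vs-literal and never true

Fix: Reference the column as author without single quotes

Corrected query:
SELECT id, title, author FROM books WHERE author = 'Orwell'

Result:
id | title        | author
---+--------------+-------
3  | Burmese Days | Orwell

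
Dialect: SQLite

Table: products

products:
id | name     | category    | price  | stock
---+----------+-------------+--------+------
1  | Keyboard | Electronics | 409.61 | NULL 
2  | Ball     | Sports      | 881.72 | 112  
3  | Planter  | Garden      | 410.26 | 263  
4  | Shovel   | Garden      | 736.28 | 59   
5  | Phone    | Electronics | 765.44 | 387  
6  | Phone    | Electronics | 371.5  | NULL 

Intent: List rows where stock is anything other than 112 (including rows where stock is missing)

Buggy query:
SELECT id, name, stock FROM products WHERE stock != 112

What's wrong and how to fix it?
Bug: 'stock != 112' is unknown when stock is NULL, so NULL rows are silently excluded

Fix: Handle NULL separately with IS NULL alongside the inequality

Corrected query:
SELECT id, name, stock FROM products WHERE stock != 112 OR stock IS NULL

Result:
id | name     | stock
---+----------+------
1  | Keyboard | NULL 
3  | Planter  | 263  
4  | Shovel   | 59   
5  | Phone    | 387  
6  | Phone    | NULL 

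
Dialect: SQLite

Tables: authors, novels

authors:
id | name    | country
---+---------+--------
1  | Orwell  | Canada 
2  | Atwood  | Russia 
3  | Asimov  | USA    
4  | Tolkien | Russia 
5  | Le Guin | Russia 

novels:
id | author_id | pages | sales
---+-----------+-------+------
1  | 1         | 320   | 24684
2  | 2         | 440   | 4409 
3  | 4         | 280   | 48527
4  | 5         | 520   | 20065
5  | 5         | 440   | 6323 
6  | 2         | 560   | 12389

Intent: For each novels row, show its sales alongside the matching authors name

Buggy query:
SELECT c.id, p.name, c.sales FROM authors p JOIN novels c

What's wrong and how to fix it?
Bug: JOIN with no ON clause produces a cartesian product; every novels row pairs with every authors row

Fix: Add ON c.author_id = p.id to the JOIN

Corrected query:
SELECT c.id, p.name, c.sales FROM authors p JOIN novels c ON c.author_id = p.id

Result:
id | name    | sales
---+---------+------
1  | Orwell  | 24684
2  | Atwood  | 4409 
3  | Tolkien | 48527
4  | Le Guin | 20065
5  | Le Guin | 6323 
6  | Atwood  | 12389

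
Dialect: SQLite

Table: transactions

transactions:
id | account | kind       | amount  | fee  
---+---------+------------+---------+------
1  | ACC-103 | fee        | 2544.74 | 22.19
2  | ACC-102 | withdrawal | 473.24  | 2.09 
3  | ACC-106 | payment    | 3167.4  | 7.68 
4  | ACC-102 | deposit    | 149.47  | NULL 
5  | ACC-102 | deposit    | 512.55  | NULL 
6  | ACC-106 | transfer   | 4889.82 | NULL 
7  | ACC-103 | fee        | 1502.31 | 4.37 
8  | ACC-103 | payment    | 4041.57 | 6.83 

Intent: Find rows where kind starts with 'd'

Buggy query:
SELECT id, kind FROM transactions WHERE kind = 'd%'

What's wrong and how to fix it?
Bug: Wildcards only work with LIKE; '=' treats '%' as a literal character

Fix: Replace '=' with LIKE so 'd%' is treated as a pattern

Corrected query:
SELECT id, kind FROM transactions WHERE kind LIKE 'd%'

Result:
id | kind   
---+--------
4  | deposit
5  | deposit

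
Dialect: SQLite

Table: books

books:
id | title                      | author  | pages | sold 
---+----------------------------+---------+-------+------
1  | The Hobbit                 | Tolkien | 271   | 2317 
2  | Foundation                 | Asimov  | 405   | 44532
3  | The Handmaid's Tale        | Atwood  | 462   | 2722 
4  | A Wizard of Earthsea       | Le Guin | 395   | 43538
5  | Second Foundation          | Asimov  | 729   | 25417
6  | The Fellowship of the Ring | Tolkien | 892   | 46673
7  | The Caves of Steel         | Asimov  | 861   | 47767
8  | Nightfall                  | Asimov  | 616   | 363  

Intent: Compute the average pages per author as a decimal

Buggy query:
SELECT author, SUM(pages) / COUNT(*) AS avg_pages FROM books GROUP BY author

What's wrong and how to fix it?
Bug: Both operands are integers, so '/' performs integer division and truncates

Fix: Cast one side to REAL so the division keeps the fractional part

Corrected query:
SELECT author, SUM(pages) * 1.0 / COUNT(*) AS avg_pages FROM books GROUP BY author

Result:
author  | avg_pages
--------+----------
Asimov  | 652.75   
Atwood  | 462      
Le Guin | 395      
Tolkien | 581.5    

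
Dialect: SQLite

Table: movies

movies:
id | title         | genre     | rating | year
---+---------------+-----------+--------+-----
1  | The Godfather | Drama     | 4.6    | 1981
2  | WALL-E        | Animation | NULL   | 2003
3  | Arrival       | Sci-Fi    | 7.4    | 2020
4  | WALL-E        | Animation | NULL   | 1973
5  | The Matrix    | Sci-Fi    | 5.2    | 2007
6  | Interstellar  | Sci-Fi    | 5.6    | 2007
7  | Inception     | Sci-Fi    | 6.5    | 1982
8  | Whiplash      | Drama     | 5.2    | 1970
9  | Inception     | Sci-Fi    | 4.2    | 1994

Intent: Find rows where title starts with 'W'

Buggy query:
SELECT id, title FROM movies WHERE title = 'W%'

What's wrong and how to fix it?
Bug: '=' compares the literal string including the % character; pattern matching needs LIKE

Fix: Replace '=' with LIKE so 'W%' is treated as a pattern

Corrected query:
SELECT id, title FROM movies WHERE title LIKE 'W%'

Result:
id | title   
---+---------
2  | WALL-E  
4  | WALL-E  
8  | Whiplash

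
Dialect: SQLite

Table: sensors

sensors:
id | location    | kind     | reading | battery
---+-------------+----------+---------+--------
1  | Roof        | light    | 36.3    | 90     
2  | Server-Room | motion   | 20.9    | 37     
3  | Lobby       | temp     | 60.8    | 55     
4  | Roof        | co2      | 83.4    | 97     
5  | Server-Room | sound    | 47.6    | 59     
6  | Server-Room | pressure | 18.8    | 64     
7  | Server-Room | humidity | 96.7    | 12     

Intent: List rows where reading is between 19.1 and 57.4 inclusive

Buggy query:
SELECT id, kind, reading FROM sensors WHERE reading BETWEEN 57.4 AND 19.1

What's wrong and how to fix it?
Bug: BETWEEN expects the lower bound first; with 57.4 AND 19.1 the range is empty

Fix: Swap the bounds so the smaller value comes first

Corrected query:
SELECT id, kind, reading FROM sensors WHERE reading BETWEEN 19.1 AND 57.4

Result:
id | kind   | reading
---+--------+--------
1  | light  | 36.3   
2  | motion | 20.9   
5  | sound  | 47.6   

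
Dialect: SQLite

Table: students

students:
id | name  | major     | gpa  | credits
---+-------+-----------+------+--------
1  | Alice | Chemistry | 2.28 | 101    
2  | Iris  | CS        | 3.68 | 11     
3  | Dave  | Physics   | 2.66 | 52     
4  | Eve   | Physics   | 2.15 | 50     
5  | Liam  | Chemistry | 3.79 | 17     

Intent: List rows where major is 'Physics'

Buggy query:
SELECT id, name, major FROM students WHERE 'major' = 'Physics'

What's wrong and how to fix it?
Bug: 'major' in single quotes is a string literal, not the column; the comparison is literal-vs-literal and never true

Fix: Remove the quotes around the column name (or use double quotes for an identifier)

Corrected query:
SELECT id, name, major FROM students WHERE major = 'Physics'

Result:
id | name | major  
---+------+--------
3  | Dave | Physics
4  | Eve  | Physics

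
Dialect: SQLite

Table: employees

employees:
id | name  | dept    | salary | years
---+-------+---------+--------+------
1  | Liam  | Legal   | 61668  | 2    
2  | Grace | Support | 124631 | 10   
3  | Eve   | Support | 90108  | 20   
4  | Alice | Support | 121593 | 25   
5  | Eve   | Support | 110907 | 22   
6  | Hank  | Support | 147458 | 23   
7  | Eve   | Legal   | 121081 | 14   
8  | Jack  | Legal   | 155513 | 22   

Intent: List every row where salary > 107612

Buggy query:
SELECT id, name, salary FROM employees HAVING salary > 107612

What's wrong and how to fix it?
Bug: This is a non-aggregate query (no GROUP BY, no aggregates), so in SQLite the HAVING clause is invalid here; a row-level condition belongs in WHERE

Fix: Replace HAVING with WHERE since the condition applies to individual rows

Corrected query:
SELECT id, name, salary FROM employees WHERE salary > 107612

Result:
id | name  | salary
---+-------+-------
2  | Grace | 124631
4  | Alice | 121593
5  | Eve   | 110907
6  | Hank  | 147458
7  | Eve   | 121081
8  | Jack  | 155513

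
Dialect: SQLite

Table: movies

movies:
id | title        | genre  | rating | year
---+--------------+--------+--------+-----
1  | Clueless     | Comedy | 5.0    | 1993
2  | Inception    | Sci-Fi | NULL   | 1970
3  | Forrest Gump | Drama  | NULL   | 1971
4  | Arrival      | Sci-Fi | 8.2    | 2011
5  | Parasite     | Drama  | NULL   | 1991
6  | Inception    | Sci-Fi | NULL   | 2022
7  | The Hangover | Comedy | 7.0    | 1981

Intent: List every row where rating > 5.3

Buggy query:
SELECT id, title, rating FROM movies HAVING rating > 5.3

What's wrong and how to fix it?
Bug: This is a non-aggregate query (no GROUP BY, no aggregates), so in SQLite the HAVING clause is invalid here; a row-level condition belongs in WHERE

Fix: Use WHERE for row-level filtering

Corrected query:
SELECT id, title, rating FROM movies WHERE rating > 5.3

Result:
id | title        | rating
---+--------------+-------
4  | Arrival      | 8.2   
7  | The Hangover | 7     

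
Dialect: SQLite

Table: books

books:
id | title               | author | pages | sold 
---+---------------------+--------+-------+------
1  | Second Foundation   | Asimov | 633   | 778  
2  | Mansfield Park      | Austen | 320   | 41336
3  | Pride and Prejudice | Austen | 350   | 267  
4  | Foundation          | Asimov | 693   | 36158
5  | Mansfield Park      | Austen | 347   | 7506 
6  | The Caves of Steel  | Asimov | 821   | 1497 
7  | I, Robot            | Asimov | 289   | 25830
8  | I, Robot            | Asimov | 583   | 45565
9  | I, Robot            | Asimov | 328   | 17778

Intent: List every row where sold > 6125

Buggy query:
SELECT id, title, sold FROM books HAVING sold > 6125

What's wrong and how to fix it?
Bug: HAVING filters the output of aggregation, but this query has no GROUP BY and no aggregate functions, so SQLite rejects it (HAVING clause on a non-aggregate query); the condition here is per row

Fix: Use WHERE for row-level filtering

Corrected query:
SELECT id, title, sold FROM books WHERE sold > 6125

Result:
id | title          | sold 
---+----------------+------
2  | Mansfield Park | 41336
4  | Foundation     | 36158
5  | Mansfield Park | 7506 
7  | I, Robot       | 25830
8  | I, Robot       | 45565
9  | I, Robot       | 17778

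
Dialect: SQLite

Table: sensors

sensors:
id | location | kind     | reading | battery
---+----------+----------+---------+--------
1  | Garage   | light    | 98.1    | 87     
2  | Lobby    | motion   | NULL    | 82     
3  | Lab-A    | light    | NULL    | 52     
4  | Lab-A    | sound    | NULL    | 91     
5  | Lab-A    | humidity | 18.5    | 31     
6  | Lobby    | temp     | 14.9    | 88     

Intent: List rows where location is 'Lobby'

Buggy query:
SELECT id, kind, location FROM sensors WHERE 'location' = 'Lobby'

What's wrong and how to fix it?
Bug: Single quotes denote string literals in SQL; the column name is being compared as a constant string

Fix: Reference the column as location without single quotes

Corrected query:
SELECT id, kind, location FROM sensors WHERE location = 'Lobby'

Result:
id | kind   | location
---+--------+---------
2  | motion | Lobby   
6  | temp   | Lobby   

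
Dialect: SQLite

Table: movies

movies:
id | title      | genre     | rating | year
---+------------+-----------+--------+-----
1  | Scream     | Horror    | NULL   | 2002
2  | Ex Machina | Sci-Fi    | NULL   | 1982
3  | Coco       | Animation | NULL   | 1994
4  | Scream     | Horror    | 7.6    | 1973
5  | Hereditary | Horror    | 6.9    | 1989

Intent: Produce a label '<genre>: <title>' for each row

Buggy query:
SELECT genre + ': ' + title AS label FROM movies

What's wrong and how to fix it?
Bug: SQLite uses || for string concatenation; + coerces text to numbers (yielding 0)

Fix: Replace + with || to concatenate text

Corrected query:
SELECT genre || ': ' || title AS label FROM movies

Result:
label             
------------------
Horror: Scream    
Sci-Fi: Ex Machina
Animation: Coco   
Horror: Scream    
Horror: Hereditary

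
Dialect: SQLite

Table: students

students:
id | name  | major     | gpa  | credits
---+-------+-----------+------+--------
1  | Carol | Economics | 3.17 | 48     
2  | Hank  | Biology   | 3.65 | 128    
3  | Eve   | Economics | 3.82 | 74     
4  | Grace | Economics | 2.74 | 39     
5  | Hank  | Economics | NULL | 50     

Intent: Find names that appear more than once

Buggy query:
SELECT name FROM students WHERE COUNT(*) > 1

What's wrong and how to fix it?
Bug: COUNT(*) is an aggregate and cannot be used in WHERE

Fix: Group first, then use HAVING for the count condition

Corrected query:
SELECT name FROM students GROUP BY name HAVING COUNT(*) > 1

Result:
name
----
Hank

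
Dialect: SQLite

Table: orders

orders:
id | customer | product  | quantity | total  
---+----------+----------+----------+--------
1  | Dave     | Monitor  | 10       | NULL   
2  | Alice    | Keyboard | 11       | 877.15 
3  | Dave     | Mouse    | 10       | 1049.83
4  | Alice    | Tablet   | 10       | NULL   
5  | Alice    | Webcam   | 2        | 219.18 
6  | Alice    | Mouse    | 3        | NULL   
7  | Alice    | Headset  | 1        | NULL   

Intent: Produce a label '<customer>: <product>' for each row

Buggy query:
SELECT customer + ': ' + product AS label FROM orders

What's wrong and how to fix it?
Bug: '+' is numeric addition; on text columns SQLite converts them to 0 instead of concatenating

Fix: Use the || operator for string concatenation

Corrected query:
SELECT customer || ': ' || product AS label FROM orders

Result:
label          
---------------
Dave: Monitor  
Alice: Keyboard
Dave: Mouse    
Alice: Tablet  
Alice: Webcam  
Alice: Mouse   
Alice: Headset 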